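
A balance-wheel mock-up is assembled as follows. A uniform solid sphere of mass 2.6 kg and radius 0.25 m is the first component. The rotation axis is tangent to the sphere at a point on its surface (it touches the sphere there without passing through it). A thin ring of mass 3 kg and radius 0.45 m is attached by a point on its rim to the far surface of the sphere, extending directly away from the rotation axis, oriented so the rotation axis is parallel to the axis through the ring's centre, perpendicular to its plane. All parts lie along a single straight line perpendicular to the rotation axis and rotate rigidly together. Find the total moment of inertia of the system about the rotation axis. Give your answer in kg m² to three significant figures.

Solid sphere: I_cm = (2/5)MR² = (2/5)(2.6)(0.25)² = 0.065 kg m²; centre at d = 0.25 m, so I = I_cm + Md² gives I = 0.065 + (2.6)(0.25)² = 0.2275 kg m².
Thin ring: I_cm = MR² = (3)(0.45)² = 0.6075 kg m²; centre at d = 0.25 + 0.25 + 0.45 = 0.95 m, so I = I_cm + Md² gives I = 0.6075 + (3)(0.95)² = 3.315 kg m².
Total I = 0.2275 + 3.315 = 3.5425 kg m².

3.54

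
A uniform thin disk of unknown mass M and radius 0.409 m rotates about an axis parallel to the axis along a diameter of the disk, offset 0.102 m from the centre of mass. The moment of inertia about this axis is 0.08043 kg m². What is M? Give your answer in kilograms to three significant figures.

1.54

I = I_cm + Md² = (1/4)MR² + Md² = M·[0.25·(0.409)² + (0.102)²] = M·0.052224.
So M = 0.08043 / 0.052224 = 1.5401 kg.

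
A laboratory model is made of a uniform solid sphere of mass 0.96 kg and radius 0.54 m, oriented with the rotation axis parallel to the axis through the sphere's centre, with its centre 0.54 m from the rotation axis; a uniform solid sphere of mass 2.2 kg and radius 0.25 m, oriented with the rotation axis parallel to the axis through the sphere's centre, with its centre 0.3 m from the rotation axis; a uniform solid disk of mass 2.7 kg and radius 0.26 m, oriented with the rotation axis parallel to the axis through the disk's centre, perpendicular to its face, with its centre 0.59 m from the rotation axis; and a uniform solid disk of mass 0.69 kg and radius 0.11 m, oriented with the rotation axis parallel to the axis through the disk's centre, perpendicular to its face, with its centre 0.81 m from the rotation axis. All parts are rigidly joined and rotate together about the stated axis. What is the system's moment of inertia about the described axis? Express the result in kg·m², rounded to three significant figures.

2.13

Solid sphere: I_cm = (2/5)MR² = (2/5)(0.96)(0.54)² = 0.11197 kg·m²; centre at d = 0.54 m, so the parallel axis theorem gives I = 0.11197 + (0.96)(0.54)² = 0.39191 kg·m².
Solid sphere: I_cm = (2/5)MR² = (2/5)(2.2)(0.25)² = 0.055 kg·m²; centre at d = 0.3 m, so the parallel axis theorem gives I = 0.055 + (2.2)(0.3)² = 0.253 kg·m².
Solid disk: I_cm = (1/2)MR² = (1/2)(2.7)(0.26)² = 0.09126 kg·m²; centre at d = 0.59 m, so the parallel axis theorem gives I = 0.09126 + (2.7)(0.59)² = 1.0311 kg·m².
Solid disk: I_cm = (1/2)MR² = (1/2)(0.69)(0.11)² = 0.0041745 kg·m²; centre at d = 0.81 m, so the parallel axis theorem gives I = 0.0041745 + (0.69)(0.81)² = 0.45688 kg·m².
Total I = 0.39191 + 0.253 + 1.0311 + 0.45688 = 2.1329 kg·m².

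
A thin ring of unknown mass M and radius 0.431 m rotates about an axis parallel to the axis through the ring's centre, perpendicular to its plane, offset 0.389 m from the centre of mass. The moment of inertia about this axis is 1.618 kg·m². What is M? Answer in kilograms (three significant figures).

4.80

I = I_cm + Md² = MR² + Md² = M·[1·(0.431)² + (0.389)²] = M·0.33708.
So M = 1.618 / 0.33708 = 4.8 kg.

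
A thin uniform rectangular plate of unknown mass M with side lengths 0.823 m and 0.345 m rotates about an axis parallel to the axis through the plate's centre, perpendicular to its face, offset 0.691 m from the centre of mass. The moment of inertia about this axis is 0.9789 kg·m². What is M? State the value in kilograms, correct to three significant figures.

1.80

I = I_cm + Md² = (1/12)M(a²+b²) + Md² = M·[0.0833333·[(0.823)² + (0.345)²] + (0.691)²] = M·0.54384.
So M = 0.9789 / 0.54384 = 1.8 kg.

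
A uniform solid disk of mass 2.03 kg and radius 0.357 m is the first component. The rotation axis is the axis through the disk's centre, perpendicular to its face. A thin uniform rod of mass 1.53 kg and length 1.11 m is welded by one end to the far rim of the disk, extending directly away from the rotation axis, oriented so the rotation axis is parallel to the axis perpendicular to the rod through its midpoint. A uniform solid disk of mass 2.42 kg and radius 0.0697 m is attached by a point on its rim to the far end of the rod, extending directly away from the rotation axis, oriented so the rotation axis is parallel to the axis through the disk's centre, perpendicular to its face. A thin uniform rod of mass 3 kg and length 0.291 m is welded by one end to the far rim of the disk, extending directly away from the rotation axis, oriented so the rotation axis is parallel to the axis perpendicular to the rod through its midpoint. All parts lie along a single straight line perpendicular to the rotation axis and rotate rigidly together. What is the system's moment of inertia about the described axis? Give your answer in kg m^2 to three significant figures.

16.5

Solid disk: I_cm = (1/2)MR² = (1/2)(2.03)(0.357)² = 0.12936 kg m^2; axis through the centre, so I = 0.12936 kg m^2.
Thin rod: I_cm = (1/12)ML² = (1/12)(1.53)(1.11)² = 0.15709 kg m^2; centre at d = 0.357 + 0.555 = 0.912 m, so I = I_cm + Md² gives I = 0.15709 + (1.53)(0.912)² = 1.4297 kg m^2.
Solid disk: I_cm = (1/2)MR² = (1/2)(2.42)(0.0697)² = 0.0058783 kg m^2; centre at d = 0.357 + 0.555 + 0.555 + 0.0697 = 1.5367 m, so I = I_cm + Md² gives I = 0.0058783 + (2.42)(1.5367)² = 5.7206 kg m^2.
Thin rod: I_cm = (1/12)ML² = (1/12)(3)(0.291)² = 0.02117 kg m^2; centre at d = 0.357 + 0.555 + 0.555 + 0.0697 + 0.0697 + 0.1455 = 1.7519 m, so I = I_cm + Md² gives I = 0.02117 + (3)(1.7519)² = 9.2286 kg m^2.
Total I = 0.12936 + 1.4297 + 5.7206 + 9.2286 = 16.508 kg m^2.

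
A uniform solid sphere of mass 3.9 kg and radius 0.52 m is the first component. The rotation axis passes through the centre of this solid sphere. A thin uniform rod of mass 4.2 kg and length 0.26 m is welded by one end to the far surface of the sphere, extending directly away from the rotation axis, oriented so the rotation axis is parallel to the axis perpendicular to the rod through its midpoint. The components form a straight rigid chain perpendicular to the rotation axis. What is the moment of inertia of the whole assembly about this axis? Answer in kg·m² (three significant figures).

Solid sphere: I_cm = (2/5)MR² = (2/5)(3.9)(0.52)² = 0.42182 kg·m²; axis through the centre, so I = 0.42182 kg·m².
Thin rod: I_cm = (1/12)ML² = (1/12)(4.2)(0.26)² = 0.02366 kg·m²; centre at d = 0.52 + 0.13 = 0.65 m, so the parallel axis theorem gives I = 0.02366 + (4.2)(0.65)² = 1.7982 kg·m².
Total I = 0.42182 + 1.7982 = 2.22 kg·m².

2.22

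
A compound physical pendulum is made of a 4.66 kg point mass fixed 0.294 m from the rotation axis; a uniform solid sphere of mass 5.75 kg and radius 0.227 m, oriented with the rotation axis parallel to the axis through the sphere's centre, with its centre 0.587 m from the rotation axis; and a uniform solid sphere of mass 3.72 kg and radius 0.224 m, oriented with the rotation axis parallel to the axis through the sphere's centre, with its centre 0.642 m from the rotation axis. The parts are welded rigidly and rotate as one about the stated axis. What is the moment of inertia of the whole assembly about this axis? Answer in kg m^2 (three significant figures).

4.11

Point mass: I_cm = 0; centre at d = 0.294 m, so the parallel axis theorem gives I = 0 + (4.66)(0.294)² = 0.40279 kg m^2.
Solid sphere: I_cm = (2/5)MR² = (2/5)(5.75)(0.227)² = 0.11852 kg m^2; centre at d = 0.587 m, so the parallel axis theorem gives I = 0.11852 + (5.75)(0.587)² = 2.0998 kg m^2.
Solid sphere: I_cm = (2/5)MR² = (2/5)(3.72)(0.224)² = 0.074662 kg m^2; centre at d = 0.642 m, so the parallel axis theorem gives I = 0.074662 + (3.72)(0.642)² = 1.6079 kg m^2.
Total I = 0.40279 + 2.0998 + 1.6079 = 4.1105 kg m^2.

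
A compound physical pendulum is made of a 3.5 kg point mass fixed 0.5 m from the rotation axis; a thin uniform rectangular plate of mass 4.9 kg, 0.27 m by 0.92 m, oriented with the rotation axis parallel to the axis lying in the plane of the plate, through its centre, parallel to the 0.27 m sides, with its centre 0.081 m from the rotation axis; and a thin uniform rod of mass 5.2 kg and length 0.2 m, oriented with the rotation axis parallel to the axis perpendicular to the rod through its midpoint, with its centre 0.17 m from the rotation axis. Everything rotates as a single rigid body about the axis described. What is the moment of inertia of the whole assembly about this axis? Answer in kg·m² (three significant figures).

1.42

Point mass: I_cm = 0; centre at d = 0.5 m, so I = I_cm + Md² gives I = 0 + (3.5)(0.5)² = 0.875 kg·m².
Rectangular plate: I_cm = (1/12)Mb² = (1/12)(4.9)(0.92)² = 0.34561 kg·m²; centre at d = 0.081 m, so I = I_cm + Md² gives I = 0.34561 + (4.9)(0.081)² = 0.37776 kg·m².
Thin rod: I_cm = (1/12)ML² = (1/12)(5.2)(0.2)² = 0.017333 kg·m²; centre at d = 0.17 m, so I = I_cm + Md² gives I = 0.017333 + (5.2)(0.17)² = 0.16761 kg·m².
Total I = 0.875 + 0.37776 + 0.16761 = 1.4204 kg·m².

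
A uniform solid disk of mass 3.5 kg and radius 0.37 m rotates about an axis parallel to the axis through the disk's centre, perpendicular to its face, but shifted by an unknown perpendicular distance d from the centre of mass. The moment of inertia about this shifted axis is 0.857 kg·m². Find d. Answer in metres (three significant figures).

0.420

About the centre-of-mass axis, I_cm = (1/2)MR² = (1/2)(3.5)(0.37)² = 0.23957 kg·m².
Parallel axis theorem: I = I_cm + Md², so Md² = 0.857 − 0.23957 = 0.61743 kg·m².
d = √(0.61743 / 3.5) = 0.42001 m.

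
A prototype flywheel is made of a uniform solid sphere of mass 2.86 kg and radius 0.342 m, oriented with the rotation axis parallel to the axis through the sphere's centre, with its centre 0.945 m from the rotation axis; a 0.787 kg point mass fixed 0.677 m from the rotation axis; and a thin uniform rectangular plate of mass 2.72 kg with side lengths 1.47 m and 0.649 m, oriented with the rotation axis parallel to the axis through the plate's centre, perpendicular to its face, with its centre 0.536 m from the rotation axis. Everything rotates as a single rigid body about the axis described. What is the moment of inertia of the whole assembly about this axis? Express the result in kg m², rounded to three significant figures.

4.42

Solid sphere: I_cm = (2/5)MR² = (2/5)(2.86)(0.342)² = 0.13381 kg m²; centre at d = 0.945 m, so the parallel axis theorem gives I = 0.13381 + (2.86)(0.945)² = 2.6879 kg m².
Point mass: I_cm = 0; centre at d = 0.677 m, so the parallel axis theorem gives I = 0 + (0.787)(0.677)² = 0.3607 kg m².
Rectangular plate: I_cm = (1/12)M(a²+b²) = (1/12)(2.72)[(1.47)² + (0.649)²] = 0.58528 kg m²; centre at d = 0.536 m, so the parallel axis theorem gives I = 0.58528 + (2.72)(0.536)² = 1.3667 kg m².
Total I = 2.6879 + 0.3607 + 1.3667 = 4.4153 kg m².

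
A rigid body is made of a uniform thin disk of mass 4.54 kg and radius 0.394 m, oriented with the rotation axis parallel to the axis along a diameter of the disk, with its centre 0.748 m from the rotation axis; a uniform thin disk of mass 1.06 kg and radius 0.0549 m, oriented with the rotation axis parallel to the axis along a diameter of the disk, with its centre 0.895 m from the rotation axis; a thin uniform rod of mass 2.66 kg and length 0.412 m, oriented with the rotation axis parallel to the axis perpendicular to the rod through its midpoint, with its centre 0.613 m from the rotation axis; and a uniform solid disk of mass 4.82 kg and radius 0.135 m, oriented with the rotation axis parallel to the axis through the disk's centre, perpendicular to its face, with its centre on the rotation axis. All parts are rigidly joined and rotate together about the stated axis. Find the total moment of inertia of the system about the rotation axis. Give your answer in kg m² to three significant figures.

Thin disk: I_cm = (1/4)MR² = (1/4)(4.54)(0.394)² = 0.17619 kg m²; centre at d = 0.748 m, so I = I_cm + Md² gives I = 0.17619 + (4.54)(0.748)² = 2.7163 kg m².
Thin disk: I_cm = (1/4)MR² = (1/4)(1.06)(0.0549)² = 0.00079871 kg m²; centre at d = 0.895 m, so I = I_cm + Md² gives I = 0.00079871 + (1.06)(0.895)² = 0.84989 kg m².
Thin rod: I_cm = (1/12)ML² = (1/12)(2.66)(0.412)² = 0.037627 kg m²; centre at d = 0.613 m, so I = I_cm + Md² gives I = 0.037627 + (2.66)(0.613)² = 1.0372 kg m².
Solid disk: I_cm = (1/2)MR² = (1/2)(4.82)(0.135)² = 0.043922 kg m²; axis through the centre, so I = 0.043922 kg m².
Total I = 2.7163 + 0.84989 + 1.0372 + 0.043922 = 4.6473 kg m².

4.65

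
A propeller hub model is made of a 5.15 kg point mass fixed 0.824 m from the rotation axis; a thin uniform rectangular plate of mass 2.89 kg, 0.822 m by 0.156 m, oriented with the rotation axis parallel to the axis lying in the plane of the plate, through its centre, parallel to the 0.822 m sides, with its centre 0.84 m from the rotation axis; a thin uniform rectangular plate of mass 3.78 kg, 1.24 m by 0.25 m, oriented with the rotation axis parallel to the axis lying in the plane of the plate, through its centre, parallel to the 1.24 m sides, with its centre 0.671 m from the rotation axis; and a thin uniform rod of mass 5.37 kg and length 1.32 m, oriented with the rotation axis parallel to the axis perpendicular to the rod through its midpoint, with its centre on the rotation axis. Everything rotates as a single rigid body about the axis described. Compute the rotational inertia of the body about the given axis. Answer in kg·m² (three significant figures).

8.04

Point mass: I_cm = 0; centre at d = 0.824 m, so I = I_cm + Md² gives I = 0 + (5.15)(0.824)² = 3.4967 kg·m².
Rectangular plate: I_cm = (1/12)Mb² = (1/12)(2.89)(0.156)² = 0.0058609 kg·m²; centre at d = 0.84 m, so I = I_cm + Md² gives I = 0.0058609 + (2.89)(0.84)² = 2.045 kg·m².
Rectangular plate: I_cm = (1/12)Mb² = (1/12)(3.78)(0.25)² = 0.019687 kg·m²; centre at d = 0.671 m, so I = I_cm + Md² gives I = 0.019687 + (3.78)(0.671)² = 1.7216 kg·m².
Thin rod: I_cm = (1/12)ML² = (1/12)(5.37)(1.32)² = 0.77972 kg·m²; axis through the centre, so I = 0.77972 kg·m².
Total I = 3.4967 + 2.045 + 1.7216 + 0.77972 = 8.0431 kg·m².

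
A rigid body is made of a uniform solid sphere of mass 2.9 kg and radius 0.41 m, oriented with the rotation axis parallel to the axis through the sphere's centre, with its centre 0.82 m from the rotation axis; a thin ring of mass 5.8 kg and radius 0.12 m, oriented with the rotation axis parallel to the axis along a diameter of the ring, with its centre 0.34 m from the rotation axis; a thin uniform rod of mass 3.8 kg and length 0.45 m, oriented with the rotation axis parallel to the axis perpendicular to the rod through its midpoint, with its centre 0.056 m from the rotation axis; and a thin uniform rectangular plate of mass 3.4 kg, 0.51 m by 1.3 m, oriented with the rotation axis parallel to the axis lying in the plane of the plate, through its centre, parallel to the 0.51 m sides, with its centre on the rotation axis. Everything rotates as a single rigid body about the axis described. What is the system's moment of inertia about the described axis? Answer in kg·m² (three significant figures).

3.41

Solid sphere: I_cm = (2/5)MR² = (2/5)(2.9)(0.41)² = 0.195 kg·m²; centre at d = 0.82 m, so I = I_cm + Md² gives I = 0.195 + (2.9)(0.82)² = 2.145 kg·m².
Thin ring: I_cm = (1/2)MR² = (1/2)(5.8)(0.12)² = 0.04176 kg·m²; centre at d = 0.34 m, so I = I_cm + Md² gives I = 0.04176 + (5.8)(0.34)² = 0.71224 kg·m².
Thin rod: I_cm = (1/12)ML² = (1/12)(3.8)(0.45)² = 0.064125 kg·m²; centre at d = 0.056 m, so I = I_cm + Md² gives I = 0.064125 + (3.8)(0.056)² = 0.076042 kg·m².
Rectangular plate: I_cm = (1/12)Mb² = (1/12)(3.4)(1.3)² = 0.47883 kg·m²; axis through the centre, so I = 0.47883 kg·m².
Total I = 2.145 + 0.71224 + 0.076042 + 0.47883 = 3.4121 kg·m².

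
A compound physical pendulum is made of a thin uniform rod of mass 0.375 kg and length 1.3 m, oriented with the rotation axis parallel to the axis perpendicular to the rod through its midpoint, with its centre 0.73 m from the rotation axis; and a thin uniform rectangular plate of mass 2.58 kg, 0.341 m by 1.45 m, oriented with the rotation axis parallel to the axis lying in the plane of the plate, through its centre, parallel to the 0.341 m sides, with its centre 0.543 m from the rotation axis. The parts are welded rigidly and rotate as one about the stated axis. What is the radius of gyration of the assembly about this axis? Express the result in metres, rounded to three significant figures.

0.704

Thin rod: I_cm = (1/12)ML² = (1/12)(0.375)(1.3)² = 0.052813 kg m²; centre at d = 0.73 m, so the parallel axis theorem gives I = 0.052813 + (0.375)(0.73)² = 0.25265 kg m².
Rectangular plate: I_cm = (1/12)Mb² = (1/12)(2.58)(1.45)² = 0.45204 kg m²; centre at d = 0.543 m, so the parallel axis theorem gives I = 0.45204 + (2.58)(0.543)² = 1.2127 kg m².
Total I = 1.4654 kg m²; total mass M = 2.955 kg.
k = √(I/M) = √(1.4654/2.955) = 0.7042 m.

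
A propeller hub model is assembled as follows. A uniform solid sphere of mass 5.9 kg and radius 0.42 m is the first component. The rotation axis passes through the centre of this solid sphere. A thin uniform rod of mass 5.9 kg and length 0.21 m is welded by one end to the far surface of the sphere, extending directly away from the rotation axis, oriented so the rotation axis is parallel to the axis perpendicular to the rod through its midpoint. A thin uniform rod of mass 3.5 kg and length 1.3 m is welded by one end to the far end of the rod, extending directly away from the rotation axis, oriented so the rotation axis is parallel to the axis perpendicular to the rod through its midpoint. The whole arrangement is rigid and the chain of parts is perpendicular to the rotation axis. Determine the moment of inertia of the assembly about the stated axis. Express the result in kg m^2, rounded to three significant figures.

Solid sphere: I_cm = (2/5)MR² = (2/5)(5.9)(0.42)² = 0.4163 kg m^2; axis through the centre, so I = 0.4163 kg m^2.
Thin rod: I_cm = (1/12)ML² = (1/12)(5.9)(0.21)² = 0.021682 kg m^2; centre at d = 0.42 + 0.105 = 0.525 m, so the parallel axis theorem gives I = 0.021682 + (5.9)(0.525)² = 1.6479 kg m^2.
Thin rod: I_cm = (1/12)ML² = (1/12)(3.5)(1.3)² = 0.49292 kg m^2; centre at d = 0.42 + 0.105 + 0.105 + 0.65 = 1.28 m, so the parallel axis theorem gives I = 0.49292 + (3.5)(1.28)² = 6.2273 kg m^2.
Total I = 0.4163 + 1.6479 + 6.2273 = 8.2915 kg m^2.

8.29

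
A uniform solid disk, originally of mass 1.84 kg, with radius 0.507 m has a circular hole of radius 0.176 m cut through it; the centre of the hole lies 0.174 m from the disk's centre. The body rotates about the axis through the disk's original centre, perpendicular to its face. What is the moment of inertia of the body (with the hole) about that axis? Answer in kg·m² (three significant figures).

Unpierced body about its centre: I₀ = (1/2)MR² = (1/2)(1.84)(0.507)² = 0.23649 kg·m².
The removed disk has mass m = M·(r/R)² = (1.84)(0.176/0.507)² = 0.22173 kg (same uniform areal density).
Its moment of inertia about the rotation axis (parallel-axis theorem): I_hole = (1/2)mr² + md² = (1/2)(0.22173)(0.176)² + (0.22173)(0.174)² = 0.010147 kg·m².
Treating the hole as negative mass, I = I₀ − I_hole = 0.23649 − 0.010147 = 0.22634 kg·m².

0.226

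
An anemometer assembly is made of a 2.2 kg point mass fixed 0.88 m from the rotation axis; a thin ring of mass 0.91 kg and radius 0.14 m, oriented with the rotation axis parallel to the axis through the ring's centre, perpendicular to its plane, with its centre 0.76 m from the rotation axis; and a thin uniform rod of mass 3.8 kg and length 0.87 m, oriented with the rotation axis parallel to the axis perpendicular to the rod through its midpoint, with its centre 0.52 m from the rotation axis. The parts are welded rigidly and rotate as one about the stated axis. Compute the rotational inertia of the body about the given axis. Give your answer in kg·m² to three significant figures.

Point mass: I_cm = 0; centre at d = 0.88 m, so I = I_cm + Md² gives I = 0 + (2.2)(0.88)² = 1.7037 kg·m².
Thin ring: I_cm = MR² = (0.91)(0.14)² = 0.017836 kg·m²; centre at d = 0.76 m, so I = I_cm + Md² gives I = 0.017836 + (0.91)(0.76)² = 0.54345 kg·m².
Thin rod: I_cm = (1/12)ML² = (1/12)(3.8)(0.87)² = 0.23968 kg·m²; centre at d = 0.52 m, so I = I_cm + Md² gives I = 0.23968 + (3.8)(0.52)² = 1.2672 kg·m².
Total I = 1.7037 + 0.54345 + 1.2672 = 3.5143 kg·m².

3.51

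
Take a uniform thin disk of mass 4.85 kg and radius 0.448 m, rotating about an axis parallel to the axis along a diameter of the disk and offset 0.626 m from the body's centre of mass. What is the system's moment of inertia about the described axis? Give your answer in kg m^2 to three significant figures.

I_cm = (1/4)MR² = (1/4)(4.85)(0.448)² = 0.24335 kg m^2; centre at d = 0.626 m, so I = I_cm + Md² gives I = 0.24335 + (4.85)(0.626)² = 2.144 kg m^2.

2.14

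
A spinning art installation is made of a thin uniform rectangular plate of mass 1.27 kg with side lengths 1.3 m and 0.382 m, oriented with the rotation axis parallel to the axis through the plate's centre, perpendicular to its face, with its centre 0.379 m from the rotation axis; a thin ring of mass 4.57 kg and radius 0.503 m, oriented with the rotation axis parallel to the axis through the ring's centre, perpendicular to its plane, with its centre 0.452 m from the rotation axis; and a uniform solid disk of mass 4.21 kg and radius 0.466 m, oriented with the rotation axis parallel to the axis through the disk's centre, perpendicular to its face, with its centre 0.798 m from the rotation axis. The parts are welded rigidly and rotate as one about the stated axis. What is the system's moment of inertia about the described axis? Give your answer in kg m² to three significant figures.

5.60

Rectangular plate: I_cm = (1/12)M(a²+b²) = (1/12)(1.27)[(1.3)² + (0.382)²] = 0.1943 kg m²; centre at d = 0.379 m, so the parallel axis theorem gives I = 0.1943 + (1.27)(0.379)² = 0.37673 kg m².
Thin ring: I_cm = MR² = (4.57)(0.503)² = 1.1563 kg m²; centre at d = 0.452 m, so the parallel axis theorem gives I = 1.1563 + (4.57)(0.452)² = 2.0899 kg m².
Solid disk: I_cm = (1/2)MR² = (1/2)(4.21)(0.466)² = 0.45711 kg m²; centre at d = 0.798 m, so the parallel axis theorem gives I = 0.45711 + (4.21)(0.798)² = 3.1381 kg m².
Total I = 0.37673 + 2.0899 + 3.1381 = 5.6047 kg m².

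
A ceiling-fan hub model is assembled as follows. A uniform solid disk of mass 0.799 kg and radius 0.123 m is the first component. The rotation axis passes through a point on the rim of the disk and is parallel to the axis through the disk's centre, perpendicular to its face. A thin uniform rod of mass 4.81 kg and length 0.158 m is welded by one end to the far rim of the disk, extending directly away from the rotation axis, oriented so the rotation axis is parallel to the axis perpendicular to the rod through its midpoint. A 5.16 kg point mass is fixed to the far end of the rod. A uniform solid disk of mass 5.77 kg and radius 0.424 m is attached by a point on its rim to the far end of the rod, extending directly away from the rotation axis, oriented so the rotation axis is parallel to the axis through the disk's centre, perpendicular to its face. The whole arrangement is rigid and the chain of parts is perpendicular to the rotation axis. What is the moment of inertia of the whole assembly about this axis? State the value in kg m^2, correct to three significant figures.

5.85

Solid disk: I_cm = (1/2)MR² = (1/2)(0.799)(0.123)² = 0.006044 kg m^2; centre at d = 0.123 m, so the parallel axis theorem gives I = 0.006044 + (0.799)(0.123)² = 0.018132 kg m^2.
Thin rod: I_cm = (1/12)ML² = (1/12)(4.81)(0.158)² = 0.010006 kg m^2; centre at d = 0.123 + 0.123 + 0.079 = 0.325 m, so the parallel axis theorem gives I = 0.010006 + (4.81)(0.325)² = 0.51806 kg m^2.
Point mass: I_cm = 0; centre at d = 0.123 + 0.123 + 0.079 + 0.079 = 0.404 m, so the parallel axis theorem gives I = 0 + (5.16)(0.404)² = 0.84219 kg m^2.
Solid disk: I_cm = (1/2)MR² = (1/2)(5.77)(0.424)² = 0.51865 kg m^2; centre at d = 0.123 + 0.123 + 0.079 + 0.079 + 0.424 = 0.828 m, so the parallel axis theorem gives I = 0.51865 + (5.77)(0.828)² = 4.4745 kg m^2.
Total I = 0.018132 + 0.51806 + 0.84219 + 4.4745 = 5.8529 kg m^2.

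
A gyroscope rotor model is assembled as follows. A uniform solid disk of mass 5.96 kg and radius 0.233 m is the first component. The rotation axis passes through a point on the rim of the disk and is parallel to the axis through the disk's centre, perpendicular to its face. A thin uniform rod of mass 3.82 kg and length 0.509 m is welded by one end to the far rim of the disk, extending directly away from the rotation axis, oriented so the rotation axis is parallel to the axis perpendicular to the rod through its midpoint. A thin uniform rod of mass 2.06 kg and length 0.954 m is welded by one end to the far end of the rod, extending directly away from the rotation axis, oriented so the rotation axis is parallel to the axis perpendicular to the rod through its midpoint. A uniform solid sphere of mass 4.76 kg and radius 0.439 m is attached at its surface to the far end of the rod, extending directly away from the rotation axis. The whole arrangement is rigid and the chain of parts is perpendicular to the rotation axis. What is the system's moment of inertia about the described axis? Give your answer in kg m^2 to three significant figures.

34.1

Solid disk: I_cm = (1/2)MR² = (1/2)(5.96)(0.233)² = 0.16178 kg m^2; centre at d = 0.233 m, so I = I_cm + Md² gives I = 0.16178 + (5.96)(0.233)² = 0.48534 kg m^2.
Thin rod: I_cm = (1/12)ML² = (1/12)(3.82)(0.509)² = 0.082474 kg m^2; centre at d = 0.233 + 0.233 + 0.2545 = 0.7205 m, so I = I_cm + Md² gives I = 0.082474 + (3.82)(0.7205)² = 2.0655 kg m^2.
Thin rod: I_cm = (1/12)ML² = (1/12)(2.06)(0.954)² = 0.15624 kg m^2; centre at d = 0.233 + 0.233 + 0.2545 + 0.2545 + 0.477 = 1.452 m, so I = I_cm + Md² gives I = 0.15624 + (2.06)(1.452)² = 4.4993 kg m^2.
Solid sphere: I_cm = (2/5)MR² = (2/5)(4.76)(0.439)² = 0.36694 kg m^2; centre at d = 0.233 + 0.233 + 0.2545 + 0.2545 + 0.477 + 0.477 + 0.439 = 2.368 m, so I = I_cm + Md² gives I = 0.36694 + (4.76)(2.368)² = 27.058 kg m^2.
Total I = 0.48534 + 2.0655 + 4.4993 + 27.058 = 34.108 kg m^2.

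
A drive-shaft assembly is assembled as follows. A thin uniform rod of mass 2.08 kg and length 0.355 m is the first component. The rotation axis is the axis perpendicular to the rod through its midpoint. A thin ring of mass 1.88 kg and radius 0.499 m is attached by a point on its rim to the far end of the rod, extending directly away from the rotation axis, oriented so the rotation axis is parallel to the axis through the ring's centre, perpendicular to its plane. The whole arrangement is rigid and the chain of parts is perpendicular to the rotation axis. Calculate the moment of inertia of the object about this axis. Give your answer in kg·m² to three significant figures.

Thin rod: I_cm = (1/12)ML² = (1/12)(2.08)(0.355)² = 0.021844 kg·m²; axis through the centre, so I = 0.021844 kg·m².
Thin ring: I_cm = MR² = (1.88)(0.499)² = 0.46812 kg·m²; centre at d = 0.1775 + 0.499 = 0.6765 m, so I = I_cm + Md² gives I = 0.46812 + (1.88)(0.6765)² = 1.3285 kg·m².
Total I = 0.021844 + 1.3285 = 1.3504 kg·m².

1.35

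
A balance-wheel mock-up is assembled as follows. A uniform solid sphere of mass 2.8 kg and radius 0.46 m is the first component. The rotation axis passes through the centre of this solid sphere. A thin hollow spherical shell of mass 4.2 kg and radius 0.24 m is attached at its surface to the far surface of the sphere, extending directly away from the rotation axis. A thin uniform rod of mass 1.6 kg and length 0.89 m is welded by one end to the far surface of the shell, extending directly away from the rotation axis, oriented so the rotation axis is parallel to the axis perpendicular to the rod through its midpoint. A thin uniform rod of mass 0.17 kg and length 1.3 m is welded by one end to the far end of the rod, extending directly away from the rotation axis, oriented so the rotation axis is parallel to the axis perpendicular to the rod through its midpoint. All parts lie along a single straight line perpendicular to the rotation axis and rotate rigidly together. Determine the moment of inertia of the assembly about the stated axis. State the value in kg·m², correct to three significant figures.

Solid sphere: I_cm = (2/5)MR² = (2/5)(2.8)(0.46)² = 0.23699 kg·m²; axis through the centre, so I = 0.23699 kg·m².
Spherical shell: I_cm = (2/3)MR² = (2/3)(4.2)(0.24)² = 0.16128 kg·m²; centre at d = 0.46 + 0.24 = 0.7 m, so I = I_cm + Md² gives I = 0.16128 + (4.2)(0.7)² = 2.2193 kg·m².
Thin rod: I_cm = (1/12)ML² = (1/12)(1.6)(0.89)² = 0.10561 kg·m²; centre at d = 0.46 + 0.24 + 0.24 + 0.445 = 1.385 m, so I = I_cm + Md² gives I = 0.10561 + (1.6)(1.385)² = 3.1748 kg·m².
Thin rod: I_cm = (1/12)ML² = (1/12)(0.17)(1.3)² = 0.023942 kg·m²; centre at d = 0.46 + 0.24 + 0.24 + 0.445 + 0.445 + 0.65 = 2.48 m, so I = I_cm + Md² gives I = 0.023942 + (0.17)(2.48)² = 1.0695 kg·m².
Total I = 0.23699 + 2.2193 + 3.1748 + 1.0695 = 6.7006 kg·m².

6.70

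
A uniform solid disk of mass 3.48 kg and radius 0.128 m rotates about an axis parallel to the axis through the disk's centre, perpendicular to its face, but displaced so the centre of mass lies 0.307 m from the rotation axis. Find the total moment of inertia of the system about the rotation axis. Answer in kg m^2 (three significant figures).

0.356

I_cm = (1/2)MR² = (1/2)(3.48)(0.128)² = 0.028508 kg m^2; centre at d = 0.307 m, so the parallel axis theorem gives I = 0.028508 + (3.48)(0.307)² = 0.35649 kg m^2.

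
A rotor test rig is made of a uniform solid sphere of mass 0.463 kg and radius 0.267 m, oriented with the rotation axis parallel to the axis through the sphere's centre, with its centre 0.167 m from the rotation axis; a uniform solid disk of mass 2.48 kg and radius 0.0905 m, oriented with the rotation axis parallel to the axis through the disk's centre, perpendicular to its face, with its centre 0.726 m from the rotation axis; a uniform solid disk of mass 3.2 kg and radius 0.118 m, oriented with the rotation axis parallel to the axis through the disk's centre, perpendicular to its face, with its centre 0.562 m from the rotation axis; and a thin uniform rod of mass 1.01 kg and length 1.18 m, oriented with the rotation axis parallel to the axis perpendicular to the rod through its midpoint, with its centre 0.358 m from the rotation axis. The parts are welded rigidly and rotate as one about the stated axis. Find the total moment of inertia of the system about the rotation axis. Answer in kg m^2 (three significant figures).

Solid sphere: I_cm = (2/5)MR² = (2/5)(0.463)(0.267)² = 0.013203 kg m^2; centre at d = 0.167 m, so I = I_cm + Md² gives I = 0.013203 + (0.463)(0.167)² = 0.026115 kg m^2.
Solid disk: I_cm = (1/2)MR² = (1/2)(2.48)(0.0905)² = 0.010156 kg m^2; centre at d = 0.726 m, so I = I_cm + Md² gives I = 0.010156 + (2.48)(0.726)² = 1.3173 kg m^2.
Solid disk: I_cm = (1/2)MR² = (1/2)(3.2)(0.118)² = 0.022278 kg m^2; centre at d = 0.562 m, so I = I_cm + Md² gives I = 0.022278 + (3.2)(0.562)² = 1.033 kg m^2.
Thin rod: I_cm = (1/12)ML² = (1/12)(1.01)(1.18)² = 0.11719 kg m^2; centre at d = 0.358 m, so I = I_cm + Md² gives I = 0.11719 + (1.01)(0.358)² = 0.24664 kg m^2.
Total I = 0.026115 + 1.3173 + 1.033 + 0.24664 = 2.623 kg m^2.

2.62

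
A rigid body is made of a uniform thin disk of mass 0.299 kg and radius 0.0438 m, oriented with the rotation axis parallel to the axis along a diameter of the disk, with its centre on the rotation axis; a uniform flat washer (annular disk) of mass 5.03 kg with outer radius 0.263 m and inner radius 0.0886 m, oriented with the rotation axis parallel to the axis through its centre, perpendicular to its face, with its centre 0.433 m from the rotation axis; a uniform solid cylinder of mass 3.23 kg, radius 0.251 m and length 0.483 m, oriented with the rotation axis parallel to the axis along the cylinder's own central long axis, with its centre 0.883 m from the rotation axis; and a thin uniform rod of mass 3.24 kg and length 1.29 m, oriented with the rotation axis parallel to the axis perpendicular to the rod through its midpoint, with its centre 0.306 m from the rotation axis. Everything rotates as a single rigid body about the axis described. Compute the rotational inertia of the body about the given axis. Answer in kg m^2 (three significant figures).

Thin disk: I_cm = (1/4)MR² = (1/4)(0.299)(0.0438)² = 0.0001434 kg m^2; axis through the centre, so I = 0.0001434 kg m^2.
Annular disk: I_cm = (1/2)M(R²+r²) = (1/2)(5.03)[(0.263)² + (0.0886)²] = 0.1937 kg m^2; centre at d = 0.433 m, so the parallel axis theorem gives I = 0.1937 + (5.03)(0.433)² = 1.1368 kg m^2.
Solid cylinder: I_cm = (1/2)MR² = (1/2)(3.23)(0.251)² = 0.10175 kg m^2; centre at d = 0.883 m, so the parallel axis theorem gives I = 0.10175 + (3.23)(0.883)² = 2.6201 kg m^2.
Thin rod: I_cm = (1/12)ML² = (1/12)(3.24)(1.29)² = 0.44931 kg m^2; centre at d = 0.306 m, so the parallel axis theorem gives I = 0.44931 + (3.24)(0.306)² = 0.75269 kg m^2.
Total I = 0.0001434 + 1.1368 + 2.6201 + 0.75269 = 4.5097 kg m^2.

4.51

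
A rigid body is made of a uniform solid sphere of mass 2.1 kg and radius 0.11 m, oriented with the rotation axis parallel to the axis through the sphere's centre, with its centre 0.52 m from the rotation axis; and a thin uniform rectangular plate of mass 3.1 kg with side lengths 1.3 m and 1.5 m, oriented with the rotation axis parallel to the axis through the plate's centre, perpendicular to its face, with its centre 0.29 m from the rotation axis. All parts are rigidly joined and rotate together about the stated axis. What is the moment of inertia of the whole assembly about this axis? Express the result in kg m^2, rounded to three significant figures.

Solid sphere: I_cm = (2/5)MR² = (2/5)(2.1)(0.11)² = 0.010164 kg m^2; centre at d = 0.52 m, so I = I_cm + Md² gives I = 0.010164 + (2.1)(0.52)² = 0.578 kg m^2.
Rectangular plate: I_cm = (1/12)M(a²+b²) = (1/12)(3.1)[(1.3)² + (1.5)²] = 1.0178 kg m^2; centre at d = 0.29 m, so I = I_cm + Md² gives I = 1.0178 + (3.1)(0.29)² = 1.2785 kg m^2.
Total I = 0.578 + 1.2785 = 1.8565 kg m^2.

1.86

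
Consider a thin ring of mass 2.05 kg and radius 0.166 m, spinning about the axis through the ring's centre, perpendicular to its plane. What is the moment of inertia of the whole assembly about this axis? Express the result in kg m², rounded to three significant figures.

I_cm = MR² = (2.05)(0.166)² = 0.05649 kg m²; axis through the centre, so I = 0.05649 kg m².

0.0565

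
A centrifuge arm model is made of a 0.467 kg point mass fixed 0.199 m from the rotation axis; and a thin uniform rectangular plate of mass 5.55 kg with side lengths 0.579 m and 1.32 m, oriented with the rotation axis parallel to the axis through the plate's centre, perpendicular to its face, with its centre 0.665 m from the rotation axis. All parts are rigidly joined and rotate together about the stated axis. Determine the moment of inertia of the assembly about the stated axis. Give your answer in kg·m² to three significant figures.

Point mass: I_cm = 0; centre at d = 0.199 m, so I = I_cm + Md² gives I = 0 + (0.467)(0.199)² = 0.018494 kg·m².
Rectangular plate: I_cm = (1/12)M(a²+b²) = (1/12)(5.55)[(0.579)² + (1.32)²] = 0.96091 kg·m²; centre at d = 0.665 m, so I = I_cm + Md² gives I = 0.96091 + (5.55)(0.665)² = 3.4153 kg·m².
Total I = 0.018494 + 3.4153 = 3.4338 kg·m².

3.43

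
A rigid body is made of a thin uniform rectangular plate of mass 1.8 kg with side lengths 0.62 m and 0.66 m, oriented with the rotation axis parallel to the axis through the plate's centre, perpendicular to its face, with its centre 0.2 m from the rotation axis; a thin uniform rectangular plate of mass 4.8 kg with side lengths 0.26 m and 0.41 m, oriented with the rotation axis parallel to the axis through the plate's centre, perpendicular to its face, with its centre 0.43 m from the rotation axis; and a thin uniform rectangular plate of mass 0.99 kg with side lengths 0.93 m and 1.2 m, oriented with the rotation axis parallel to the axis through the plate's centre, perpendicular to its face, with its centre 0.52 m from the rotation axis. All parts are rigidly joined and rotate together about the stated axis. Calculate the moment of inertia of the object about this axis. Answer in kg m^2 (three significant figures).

1.63

Rectangular plate: I_cm = (1/12)M(a²+b²) = (1/12)(1.8)[(0.62)² + (0.66)²] = 0.123 kg m^2; centre at d = 0.2 m, so the parallel axis theorem gives I = 0.123 + (1.8)(0.2)² = 0.195 kg m^2.
Rectangular plate: I_cm = (1/12)M(a²+b²) = (1/12)(4.8)[(0.26)² + (0.41)²] = 0.09428 kg m^2; centre at d = 0.43 m, so the parallel axis theorem gives I = 0.09428 + (4.8)(0.43)² = 0.9818 kg m^2.
Rectangular plate: I_cm = (1/12)M(a²+b²) = (1/12)(0.99)[(0.93)² + (1.2)²] = 0.19015 kg m^2; centre at d = 0.52 m, so the parallel axis theorem gives I = 0.19015 + (0.99)(0.52)² = 0.45785 kg m^2.
Total I = 0.195 + 0.9818 + 0.45785 = 1.6347 kg m^2.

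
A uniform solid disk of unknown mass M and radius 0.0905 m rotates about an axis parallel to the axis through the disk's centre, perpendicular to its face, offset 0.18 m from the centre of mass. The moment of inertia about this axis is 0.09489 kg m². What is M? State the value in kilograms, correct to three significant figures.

I = I_cm + Md² = (1/2)MR² + Md² = M·[0.5·(0.0905)² + (0.18)²] = M·0.036495.
So M = 0.09489 / 0.036495 = 2.6001 kg.

2.60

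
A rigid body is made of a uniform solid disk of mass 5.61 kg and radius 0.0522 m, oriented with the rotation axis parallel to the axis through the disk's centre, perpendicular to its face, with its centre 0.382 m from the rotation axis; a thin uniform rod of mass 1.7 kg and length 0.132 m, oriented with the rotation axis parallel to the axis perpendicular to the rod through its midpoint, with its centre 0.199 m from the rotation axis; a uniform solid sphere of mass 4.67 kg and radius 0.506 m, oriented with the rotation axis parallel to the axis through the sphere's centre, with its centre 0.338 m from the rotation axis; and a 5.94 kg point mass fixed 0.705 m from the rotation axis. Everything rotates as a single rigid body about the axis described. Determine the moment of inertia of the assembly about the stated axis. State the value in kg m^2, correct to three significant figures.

4.86

Solid disk: I_cm = (1/2)MR² = (1/2)(5.61)(0.0522)² = 0.0076432 kg m^2; centre at d = 0.382 m, so the parallel axis theorem gives I = 0.0076432 + (5.61)(0.382)² = 0.82628 kg m^2.
Thin rod: I_cm = (1/12)ML² = (1/12)(1.7)(0.132)² = 0.0024684 kg m^2; centre at d = 0.199 m, so the parallel axis theorem gives I = 0.0024684 + (1.7)(0.199)² = 0.06979 kg m^2.
Solid sphere: I_cm = (2/5)MR² = (2/5)(4.67)(0.506)² = 0.47828 kg m^2; centre at d = 0.338 m, so the parallel axis theorem gives I = 0.47828 + (4.67)(0.338)² = 1.0118 kg m^2.
Point mass: I_cm = 0; centre at d = 0.705 m, so the parallel axis theorem gives I = 0 + (5.94)(0.705)² = 2.9523 kg m^2.
Total I = 0.82628 + 0.06979 + 1.0118 + 2.9523 = 4.8602 kg m^2.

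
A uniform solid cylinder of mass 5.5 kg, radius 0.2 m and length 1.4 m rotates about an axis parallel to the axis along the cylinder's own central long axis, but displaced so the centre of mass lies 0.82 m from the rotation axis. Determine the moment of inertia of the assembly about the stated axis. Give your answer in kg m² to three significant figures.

I_cm = (1/2)MR² = (1/2)(5.5)(0.2)² = 0.11 kg m²; centre at d = 0.82 m, so I = I_cm + Md² gives I = 0.11 + (5.5)(0.82)² = 3.8082 kg m².

3.81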